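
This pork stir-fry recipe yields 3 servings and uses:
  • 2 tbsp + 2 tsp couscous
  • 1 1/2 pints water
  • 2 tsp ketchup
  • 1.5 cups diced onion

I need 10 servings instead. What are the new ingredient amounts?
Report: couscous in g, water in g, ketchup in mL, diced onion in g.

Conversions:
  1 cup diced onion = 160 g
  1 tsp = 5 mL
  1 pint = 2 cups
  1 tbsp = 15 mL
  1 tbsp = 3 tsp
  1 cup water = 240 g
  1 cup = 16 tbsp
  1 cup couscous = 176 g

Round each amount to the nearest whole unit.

couscous: 98 g; water: 2400 g; ketchup: 33 mL; diced onion: 800 g

Scaling factor: 10/3.
couscous: (2 tbsp + 2 tsp = 8/3 tbsp) × 10/3 ÷ 16 tbsp/cup × 176 g/cup ≈ 98 g
water: 1.5 pint × 10/3 × 2 cup/pint × 240 g/cup = 2400 g
ketchup: 2 tsp × 10/3 × 5 mL/tsp ≈ 33 mL
diced onion: 1.5 cup × 10/3 × 160 g/cup = 800 g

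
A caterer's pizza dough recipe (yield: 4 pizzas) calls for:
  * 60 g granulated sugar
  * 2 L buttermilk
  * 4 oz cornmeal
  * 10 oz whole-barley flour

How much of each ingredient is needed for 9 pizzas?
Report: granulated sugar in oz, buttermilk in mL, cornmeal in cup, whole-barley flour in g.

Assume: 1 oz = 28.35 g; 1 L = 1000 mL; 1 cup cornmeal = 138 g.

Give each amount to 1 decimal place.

granulated sugar: 4.8 oz; buttermilk: 4500.0 mL; cornmeal: 1.8 cup; whole-barley flour: 637.9 g

Scaling factor: 9/4 = 2.25.
granulated sugar: 60 g × 9/4 ÷ 28.35 g/oz ≈ 4.8 oz
buttermilk: 2 L × 9/4 × 1000 mL/L = 4500.0 mL
cornmeal: 4 oz × 9/4 × 28.35 g/oz ÷ 138 g/cup ≈ 1.8 cup
whole-barley flour: 10 oz × 9/4 × 28.35 g/oz ≈ 637.9 g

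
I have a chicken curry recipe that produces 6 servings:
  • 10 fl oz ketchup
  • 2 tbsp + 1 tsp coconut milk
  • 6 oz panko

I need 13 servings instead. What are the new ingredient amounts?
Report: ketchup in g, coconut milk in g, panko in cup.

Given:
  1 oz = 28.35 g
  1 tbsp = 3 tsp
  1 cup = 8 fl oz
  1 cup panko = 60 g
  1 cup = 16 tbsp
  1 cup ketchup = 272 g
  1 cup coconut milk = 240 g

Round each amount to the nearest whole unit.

ketchup: 737 g; coconut milk: 76 g; panko: 6 cup

Scaling factor: 13/6.
ketchup: 10 fl oz × 13/6 ÷ 8 fl oz/cup × 272 g/cup ≈ 737 g
coconut milk: (2 tbsp + 1 tsp = 7/3 tbsp) × 13/6 ÷ 16 tbsp/cup × 240 g/cup ≈ 76 g
panko: 6 oz × 13/6 × 28.35 g/oz ÷ 60 g/cup ≈ 6 cup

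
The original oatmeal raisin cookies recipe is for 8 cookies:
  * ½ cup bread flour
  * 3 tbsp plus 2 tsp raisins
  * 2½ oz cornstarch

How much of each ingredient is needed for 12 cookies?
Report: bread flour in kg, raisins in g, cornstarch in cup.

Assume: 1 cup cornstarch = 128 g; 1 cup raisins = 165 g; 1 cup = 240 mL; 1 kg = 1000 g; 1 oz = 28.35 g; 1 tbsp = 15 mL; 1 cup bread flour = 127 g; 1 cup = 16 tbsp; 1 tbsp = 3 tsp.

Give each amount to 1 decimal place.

bread flour: 0.1 kg; raisins: 56.7 g; cornstarch: 0.8 cup

Scaling factor: 12/8 = 3/2 = 1.5.
bread flour: 0.5 cup × 3/2 × 127 g/cup ÷ 1000 g/kg ≈ 0.1 kg
raisins: (3 tbsp + 2 tsp = 11/3 tbsp) × 3/2 ÷ 16 tbsp/cup × 165 g/cup ≈ 56.7 g
cornstarch: 2.5 oz × 3/2 × 28.35 g/oz ÷ 128 g/cup ≈ 0.8 cup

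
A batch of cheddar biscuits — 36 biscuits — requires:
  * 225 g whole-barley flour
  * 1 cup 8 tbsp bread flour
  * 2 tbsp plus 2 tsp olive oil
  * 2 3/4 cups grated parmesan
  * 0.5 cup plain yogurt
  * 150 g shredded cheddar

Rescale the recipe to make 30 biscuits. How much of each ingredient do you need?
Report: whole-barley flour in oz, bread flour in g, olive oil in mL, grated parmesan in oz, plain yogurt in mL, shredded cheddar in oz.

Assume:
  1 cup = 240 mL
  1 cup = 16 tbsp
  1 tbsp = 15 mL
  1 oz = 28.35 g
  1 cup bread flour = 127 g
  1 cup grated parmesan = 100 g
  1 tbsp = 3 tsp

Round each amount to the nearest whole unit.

Scaling factor: 30/36 = 5/6.
whole-barley flour: 225 g × 5/6 ÷ 28.35 g/oz ≈ 7 oz
bread flour: (1 cup + 8 tbsp = 1.5 cup) × 5/6 × 127 g/cup ≈ 159 g
olive oil: (2 tbsp + 2 tsp = 8/3 tbsp) × 5/6 × 15 mL/tbsp ≈ 33 mL
grated parmesan: 2.75 cup × 5/6 × 100 g/cup ÷ 28.35 g/oz ≈ 8 oz
plain yogurt: 0.5 cup × 5/6 × 240 mL/cup = 100 mL
shredded cheddar: 150 g × 5/6 ÷ 28.35 g/oz ≈ 4 oz

whole-barley flour: 7 oz; bread flour: 159 g; olive oil: 33 mL; grated parmesan: 8 oz; plain yogurt: 100 mL; shredded cheddar: 4 oz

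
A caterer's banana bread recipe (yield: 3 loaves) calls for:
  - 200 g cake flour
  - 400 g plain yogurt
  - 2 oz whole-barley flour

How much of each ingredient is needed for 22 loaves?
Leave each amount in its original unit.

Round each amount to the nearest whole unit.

Scaling factor: 22/3.
cake flour: 200 g × 22/3 ≈ 1467 g
plain yogurt: 400 g × 22/3 ≈ 2933 g
whole-barley flour: 2 oz × 22/3 ≈ 15 oz

cake flour: 1467 g; plain yogurt: 2933 g; whole-barley flour: 15 oz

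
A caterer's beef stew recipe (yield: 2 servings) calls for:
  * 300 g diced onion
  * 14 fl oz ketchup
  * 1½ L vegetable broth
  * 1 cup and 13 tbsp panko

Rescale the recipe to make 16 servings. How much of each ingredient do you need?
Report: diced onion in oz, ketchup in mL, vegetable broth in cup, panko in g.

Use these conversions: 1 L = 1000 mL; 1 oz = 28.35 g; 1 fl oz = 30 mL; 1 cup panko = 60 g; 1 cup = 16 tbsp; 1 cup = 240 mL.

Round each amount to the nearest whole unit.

diced onion: 85 oz; ketchup: 3360 mL; vegetable broth: 50 cup; panko: 870 g

Scaling factor: 16/2 = 8.
diced onion: 300 g × 8 ÷ 28.35 g/oz ≈ 85 oz
ketchup: 14 fl oz × 8 × 30 mL/fl oz = 3360 mL
vegetable broth: 1.5 L × 8 × 1000 mL/L ÷ 240 mL/cup = 50 cup
panko: (1 cup + 13 tbsp = 1.8125 cup) × 8 × 60 g/cup = 870 g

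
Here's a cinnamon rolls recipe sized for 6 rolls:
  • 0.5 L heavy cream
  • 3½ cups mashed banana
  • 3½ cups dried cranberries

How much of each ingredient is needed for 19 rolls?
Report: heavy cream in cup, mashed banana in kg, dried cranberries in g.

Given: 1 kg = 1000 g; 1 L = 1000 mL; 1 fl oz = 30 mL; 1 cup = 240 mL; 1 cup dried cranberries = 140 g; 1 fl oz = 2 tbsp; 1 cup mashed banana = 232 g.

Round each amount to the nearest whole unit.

heavy cream: 7 cup; mashed banana: 3 kg; dried cranberries: 1552 g

Scaling factor: 19/6.
heavy cream: 0.5 L × 19/6 × 1000 mL/L ÷ 240 mL/cup ≈ 7 cup
mashed banana: 3.5 cup × 19/6 × 232 g/cup ÷ 1000 g/kg ≈ 3 kg
dried cranberries: 3.5 cup × 19/6 × 140 g/cup ≈ 1552 g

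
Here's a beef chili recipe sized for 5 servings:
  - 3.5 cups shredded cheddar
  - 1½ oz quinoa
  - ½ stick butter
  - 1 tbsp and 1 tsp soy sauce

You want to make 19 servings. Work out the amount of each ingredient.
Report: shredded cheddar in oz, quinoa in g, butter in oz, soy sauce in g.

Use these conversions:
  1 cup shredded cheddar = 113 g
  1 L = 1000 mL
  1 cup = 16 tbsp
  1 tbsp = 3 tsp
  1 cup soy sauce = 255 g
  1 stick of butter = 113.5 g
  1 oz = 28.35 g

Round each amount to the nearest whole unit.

shredded cheddar: 53 oz; quinoa: 162 g; butter: 8 oz; soy sauce: 81 g

Scaling factor: 19/5 = 3.8.
shredded cheddar: 3.5 cup × 19/5 × 113 g/cup ÷ 28.35 g/oz ≈ 53 oz
quinoa: 1.5 oz × 19/5 × 28.35 g/oz ≈ 162 g
butter: 0.5 stick × 19/5 × 113.5 g/stick ÷ 28.35 g/oz ≈ 8 oz
soy sauce: (1 tbsp + 1 tsp = 4/3 tbsp) × 19/5 ÷ 16 tbsp/cup × 255 g/cup ≈ 81 g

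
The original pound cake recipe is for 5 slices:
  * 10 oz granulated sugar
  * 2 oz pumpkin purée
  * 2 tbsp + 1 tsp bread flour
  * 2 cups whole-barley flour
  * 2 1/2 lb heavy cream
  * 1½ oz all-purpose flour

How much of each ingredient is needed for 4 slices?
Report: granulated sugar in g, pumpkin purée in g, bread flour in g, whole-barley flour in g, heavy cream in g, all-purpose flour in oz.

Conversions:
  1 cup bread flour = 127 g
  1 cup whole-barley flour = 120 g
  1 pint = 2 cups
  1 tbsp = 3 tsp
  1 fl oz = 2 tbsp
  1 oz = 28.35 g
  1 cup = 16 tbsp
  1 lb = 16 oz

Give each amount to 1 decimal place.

Scaling factor: 4/5 = 0.8.
granulated sugar: 10 oz × 4/5 × 28.35 g/oz = 226.8 g
pumpkin purée: 2 oz × 4/5 × 28.35 g/oz ≈ 45.4 g
bread flour: (2 tbsp + 1 tsp = 7/3 tbsp) × 4/5 ÷ 16 tbsp/cup × 127 g/cup ≈ 14.8 g
whole-barley flour: 2 cup × 4/5 × 120 g/cup = 192.0 g
heavy cream: 2.5 lb × 4/5 × 16 oz/lb × 28.35 g/oz = 907.2 g
all-purpose flour: 1.5 oz × 4/5 = 1.2 oz

granulated sugar: 226.8 g; pumpkin purée: 45.4 g; bread flour: 14.8 g; whole-barley flour: 192.0 g; heavy cream: 907.2 g; all-purpose flour: 1.2 oz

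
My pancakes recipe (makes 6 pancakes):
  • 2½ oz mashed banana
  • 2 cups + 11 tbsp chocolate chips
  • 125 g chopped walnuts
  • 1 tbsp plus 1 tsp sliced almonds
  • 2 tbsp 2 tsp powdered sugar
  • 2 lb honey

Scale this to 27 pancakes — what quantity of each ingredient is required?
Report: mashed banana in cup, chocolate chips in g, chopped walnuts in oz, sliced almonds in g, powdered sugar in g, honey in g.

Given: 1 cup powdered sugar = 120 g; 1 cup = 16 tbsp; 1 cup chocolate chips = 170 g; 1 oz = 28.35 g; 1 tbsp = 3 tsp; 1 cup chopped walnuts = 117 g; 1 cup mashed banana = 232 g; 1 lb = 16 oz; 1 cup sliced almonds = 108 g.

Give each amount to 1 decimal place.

mashed banana: 1.4 cup; chocolate chips: 2055.9 g; chopped walnuts: 19.8 oz; sliced almonds: 40.5 g; powdered sugar: 90.0 g; honey: 4082.4 g

Scaling factor: 27/6 = 9/2 = 4.5.
mashed banana: 2.5 oz × 9/2 × 28.35 g/oz ÷ 232 g/cup ≈ 1.4 cup
chocolate chips: (2 cup + 11 tbsp = 2.6875 cup) × 9/2 × 170 g/cup ≈ 2055.9 g
chopped walnuts: 125 g × 9/2 ÷ 28.35 g/oz ≈ 19.8 oz
sliced almonds: (1 tbsp + 1 tsp = 4/3 tbsp) × 9/2 ÷ 16 tbsp/cup × 108 g/cup = 40.5 g
powdered sugar: (2 tbsp + 2 tsp = 8/3 tbsp) × 9/2 ÷ 16 tbsp/cup × 120 g/cup = 90.0 g
honey: 2 lb × 9/2 × 16 oz/lb × 28.35 g/oz = 4082.4 g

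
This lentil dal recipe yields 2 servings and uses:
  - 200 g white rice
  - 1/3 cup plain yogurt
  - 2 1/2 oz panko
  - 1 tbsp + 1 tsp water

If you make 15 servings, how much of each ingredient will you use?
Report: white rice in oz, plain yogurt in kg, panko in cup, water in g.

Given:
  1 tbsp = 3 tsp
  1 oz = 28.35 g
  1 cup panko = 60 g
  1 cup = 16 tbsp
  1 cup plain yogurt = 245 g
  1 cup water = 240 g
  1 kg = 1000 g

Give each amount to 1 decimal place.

white rice: 52.9 oz; plain yogurt: 0.6 kg; panko: 8.9 cup; water: 150.0 g

Scaling factor: 15/2 = 7.5.
white rice: 200 g × 15/2 ÷ 28.35 g/oz ≈ 52.9 oz
plain yogurt: 1/3 cup × 15/2 × 245 g/cup ÷ 1000 g/kg ≈ 0.6 kg
panko: 2.5 oz × 15/2 × 28.35 g/oz ÷ 60 g/cup ≈ 8.9 cup
water: (1 tbsp + 1 tsp = 4/3 tbsp) × 15/2 ÷ 16 tbsp/cup × 240 g/cup = 150.0 g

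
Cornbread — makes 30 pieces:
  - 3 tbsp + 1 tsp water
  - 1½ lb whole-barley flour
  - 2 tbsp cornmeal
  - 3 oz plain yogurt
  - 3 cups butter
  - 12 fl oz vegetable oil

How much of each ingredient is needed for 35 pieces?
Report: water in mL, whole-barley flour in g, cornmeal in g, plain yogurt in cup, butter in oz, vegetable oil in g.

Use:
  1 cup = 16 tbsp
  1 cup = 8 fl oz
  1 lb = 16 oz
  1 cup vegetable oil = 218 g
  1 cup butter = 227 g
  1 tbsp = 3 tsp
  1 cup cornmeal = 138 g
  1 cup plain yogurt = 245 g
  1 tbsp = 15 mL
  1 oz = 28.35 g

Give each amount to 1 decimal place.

Scaling factor: 35/30 = 7/6.
water: (3 tbsp + 1 tsp = 10/3 tbsp) × 7/6 × 15 mL/tbsp ≈ 58.3 mL
whole-barley flour: 1.5 lb × 7/6 × 16 oz/lb × 28.35 g/oz = 793.8 g
cornmeal: 2 tbsp × 7/6 ÷ 16 tbsp/cup × 138 g/cup ≈ 20.1 g
plain yogurt: 3 oz × 7/6 × 28.35 g/oz ÷ 245 g/cup ≈ 0.4 cup
butter: 3 cup × 7/6 × 227 g/cup ÷ 28.35 g/oz ≈ 28.0 oz
vegetable oil: 12 fl oz × 7/6 ÷ 8 fl oz/cup × 218 g/cup = 381.5 g

water: 58.3 mL; whole-barley flour: 793.8 g; cornmeal: 20.1 g; plain yogurt: 0.4 cup; butter: 28.0 oz; vegetable oil: 381.5 g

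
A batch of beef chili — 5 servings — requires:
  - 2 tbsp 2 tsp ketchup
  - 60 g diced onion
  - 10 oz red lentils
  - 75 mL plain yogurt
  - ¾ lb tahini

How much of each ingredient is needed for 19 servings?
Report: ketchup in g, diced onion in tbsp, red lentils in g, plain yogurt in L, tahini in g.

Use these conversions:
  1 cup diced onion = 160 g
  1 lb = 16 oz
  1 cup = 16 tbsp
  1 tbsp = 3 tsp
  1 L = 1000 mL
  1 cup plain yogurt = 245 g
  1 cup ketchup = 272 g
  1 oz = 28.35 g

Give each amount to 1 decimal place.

Scaling factor: 19/5 = 3.8.
ketchup: (2 tbsp + 2 tsp = 8/3 tbsp) × 19/5 ÷ 16 tbsp/cup × 272 g/cup ≈ 172.3 g
diced onion: 60 g × 19/5 ÷ 160 g/cup × 16 tbsp/cup = 22.8 tbsp
red lentils: 10 oz × 19/5 × 28.35 g/oz = 1077.3 g
plain yogurt: 75 mL × 19/5 ÷ 1000 mL/L ≈ 0.3 L
tahini: 0.75 lb × 19/5 × 16 oz/lb × 28.35 g/oz ≈ 1292.8 g

ketchup: 172.3 g; diced onion: 22.8 tbsp; red lentils: 1077.3 g; plain yogurt: 0.3 L; tahini: 1292.8 g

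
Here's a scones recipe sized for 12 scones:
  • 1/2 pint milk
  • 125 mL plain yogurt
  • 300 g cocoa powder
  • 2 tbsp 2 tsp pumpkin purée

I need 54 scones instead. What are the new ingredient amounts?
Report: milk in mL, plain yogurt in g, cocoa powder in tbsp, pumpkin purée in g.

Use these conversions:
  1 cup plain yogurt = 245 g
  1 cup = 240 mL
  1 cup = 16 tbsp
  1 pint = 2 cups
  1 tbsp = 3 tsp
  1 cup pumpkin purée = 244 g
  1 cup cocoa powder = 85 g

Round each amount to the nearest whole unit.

milk: 1080 mL; plain yogurt: 574 g; cocoa powder: 254 tbsp; pumpkin purée: 183 g

Scaling factor: 54/12 = 9/2 = 4.5.
milk: 0.5 pint × 9/2 × 2 cup/pint × 240 mL/cup = 1080 mL
plain yogurt: 125 mL × 9/2 ÷ 240 mL/cup × 245 g/cup ≈ 574 g
cocoa powder: 300 g × 9/2 ÷ 85 g/cup × 16 tbsp/cup ≈ 254 tbsp
pumpkin purée: (2 tbsp + 2 tsp = 8/3 tbsp) × 9/2 ÷ 16 tbsp/cup × 244 g/cup = 183 g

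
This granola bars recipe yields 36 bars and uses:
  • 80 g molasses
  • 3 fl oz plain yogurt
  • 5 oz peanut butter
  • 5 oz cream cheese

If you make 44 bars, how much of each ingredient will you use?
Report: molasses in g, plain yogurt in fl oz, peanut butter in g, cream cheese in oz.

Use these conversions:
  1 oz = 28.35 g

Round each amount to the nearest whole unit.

Scaling factor: 44/36 = 11/9.
molasses: 80 g × 11/9 ≈ 98 g
plain yogurt: 3 fl oz × 11/9 ≈ 4 fl oz
peanut butter: 5 oz × 11/9 × 28.35 g/oz ≈ 173 g
cream cheese: 5 oz × 11/9 ≈ 6 oz

molasses: 98 g; plain yogurt: 4 fl oz; peanut butter: 173 g; cream cheese: 6 oz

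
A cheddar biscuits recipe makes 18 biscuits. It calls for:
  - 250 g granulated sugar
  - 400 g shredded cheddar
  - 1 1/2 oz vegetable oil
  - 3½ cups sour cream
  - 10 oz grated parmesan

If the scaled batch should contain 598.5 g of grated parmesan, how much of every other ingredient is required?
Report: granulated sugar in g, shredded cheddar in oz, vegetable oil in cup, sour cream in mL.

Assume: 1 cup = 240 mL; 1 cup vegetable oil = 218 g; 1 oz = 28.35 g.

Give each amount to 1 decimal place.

granulated sugar: 527.8 g; shredded cheddar: 29.8 oz; vegetable oil: 0.4 cup; sour cream: 1773.3 mL

The original recipe has 283.5 g of grated parmesan, so the scaling factor is 598.5 ÷ 283.5 = 19/9.
granulated sugar: 250 g × 19/9 ≈ 527.8 g
shredded cheddar: 400 g × 19/9 ÷ 28.35 g/oz ≈ 29.8 oz
vegetable oil: 1.5 oz × 19/9 × 28.35 g/oz ÷ 218 g/cup ≈ 0.4 cup
sour cream: 3.5 cup × 19/9 × 240 mL/cup ≈ 1773.3 mL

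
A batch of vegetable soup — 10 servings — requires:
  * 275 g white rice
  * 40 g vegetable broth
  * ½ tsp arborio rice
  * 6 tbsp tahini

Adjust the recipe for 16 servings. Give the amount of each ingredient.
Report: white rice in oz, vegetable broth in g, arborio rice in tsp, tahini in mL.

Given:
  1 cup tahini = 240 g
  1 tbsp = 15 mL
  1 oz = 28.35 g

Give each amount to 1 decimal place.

Scaling factor: 16/10 = 8/5 = 1.6.
white rice: 275 g × 8/5 ÷ 28.35 g/oz ≈ 15.5 oz
vegetable broth: 40 g × 8/5 = 64.0 g
arborio rice: 0.5 tsp × 8/5 = 0.8 tsp
tahini: 6 tbsp × 8/5 × 15 mL/tbsp = 144.0 mL

white rice: 15.5 oz; vegetable broth: 64.0 g; arborio rice: 0.8 tsp; tahini: 144.0 mL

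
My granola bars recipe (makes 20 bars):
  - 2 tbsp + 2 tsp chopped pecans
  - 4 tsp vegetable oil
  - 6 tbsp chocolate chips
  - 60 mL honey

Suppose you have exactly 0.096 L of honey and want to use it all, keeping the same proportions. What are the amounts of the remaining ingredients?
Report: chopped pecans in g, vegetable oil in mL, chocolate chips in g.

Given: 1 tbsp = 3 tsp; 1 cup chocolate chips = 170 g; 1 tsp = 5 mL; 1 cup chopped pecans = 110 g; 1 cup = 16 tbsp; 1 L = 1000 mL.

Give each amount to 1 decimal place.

The original recipe has 0.06 L of honey, so the scaling factor is 0.096 ÷ 0.06 = 8/5 = 1.6.
chopped pecans: (2 tbsp + 2 tsp = 8/3 tbsp) × 8/5 ÷ 16 tbsp/cup × 110 g/cup ≈ 29.3 g
vegetable oil: 4 tsp × 8/5 × 5 mL/tsp = 32.0 mL
chocolate chips: 6 tbsp × 8/5 ÷ 16 tbsp/cup × 170 g/cup = 102.0 g

chopped pecans: 29.3 g; vegetable oil: 32.0 mL; chocolate chips: 102.0 g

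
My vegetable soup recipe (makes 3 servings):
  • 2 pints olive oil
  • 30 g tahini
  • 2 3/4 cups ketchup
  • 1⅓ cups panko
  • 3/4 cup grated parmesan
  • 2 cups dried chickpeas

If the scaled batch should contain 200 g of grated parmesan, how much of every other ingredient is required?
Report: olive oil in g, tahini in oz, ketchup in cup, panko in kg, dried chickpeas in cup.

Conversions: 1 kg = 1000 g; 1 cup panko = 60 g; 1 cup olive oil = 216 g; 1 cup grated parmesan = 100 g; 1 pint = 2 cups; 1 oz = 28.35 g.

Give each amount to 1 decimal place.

olive oil: 2304.0 g; tahini: 2.8 oz; ketchup: 7.3 cup; panko: 0.2 kg; dried chickpeas: 5.3 cup

The original recipe has 75 g of grated parmesan, so the scaling factor is 200 ÷ 75 = 8/3.
olive oil: 2 pint × 8/3 × 2 cup/pint × 216 g/cup = 2304.0 g
tahini: 30 g × 8/3 ÷ 28.35 g/oz ≈ 2.8 oz
ketchup: 2.75 cup × 8/3 ≈ 7.3 cup
panko: 4/3 cup × 8/3 × 60 g/cup ÷ 1000 g/kg ≈ 0.2 kg
dried chickpeas: 2 cup × 8/3 ≈ 5.3 cup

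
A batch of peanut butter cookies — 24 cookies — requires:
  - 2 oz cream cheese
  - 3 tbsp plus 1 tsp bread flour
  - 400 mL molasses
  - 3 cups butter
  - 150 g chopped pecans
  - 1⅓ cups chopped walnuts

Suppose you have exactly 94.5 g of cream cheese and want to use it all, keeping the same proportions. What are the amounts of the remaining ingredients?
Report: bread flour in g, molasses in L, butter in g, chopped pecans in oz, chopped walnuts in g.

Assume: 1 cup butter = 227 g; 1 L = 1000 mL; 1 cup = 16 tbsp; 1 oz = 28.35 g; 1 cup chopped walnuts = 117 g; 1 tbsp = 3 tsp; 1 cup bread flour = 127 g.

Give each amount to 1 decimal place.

bread flour: 44.1 g; molasses: 0.7 L; butter: 1135.0 g; chopped pecans: 8.8 oz; chopped walnuts: 260.0 g

The original recipe has 56.7 g of cream cheese, so the scaling factor is 94.5 ÷ 56.7 = 5/3.
bread flour: (3 tbsp + 1 tsp = 10/3 tbsp) × 5/3 ÷ 16 tbsp/cup × 127 g/cup ≈ 44.1 g
molasses: 400 mL × 5/3 ÷ 1000 mL/L ≈ 0.7 L
butter: 3 cup × 5/3 × 227 g/cup = 1135.0 g
chopped pecans: 150 g × 5/3 ÷ 28.35 g/oz ≈ 8.8 oz
chopped walnuts: 4/3 cup × 5/3 × 117 g/cup = 260.0 g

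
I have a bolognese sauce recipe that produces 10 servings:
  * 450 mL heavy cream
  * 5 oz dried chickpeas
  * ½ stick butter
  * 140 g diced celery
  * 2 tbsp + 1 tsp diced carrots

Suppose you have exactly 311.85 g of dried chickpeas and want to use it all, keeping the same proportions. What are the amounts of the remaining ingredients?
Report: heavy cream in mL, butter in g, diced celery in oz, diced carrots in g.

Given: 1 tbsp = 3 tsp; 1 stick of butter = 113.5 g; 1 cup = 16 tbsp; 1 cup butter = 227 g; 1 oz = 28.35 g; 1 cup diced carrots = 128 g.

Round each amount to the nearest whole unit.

heavy cream: 990 mL; butter: 125 g; diced celery: 11 oz; diced carrots: 41 g

The original recipe has 141.75 g of dried chickpeas, so the scaling factor is 311.85 ÷ 141.75 = 11/5 = 2.2.
heavy cream: 450 mL × 11/5 = 990 mL
butter: 0.5 stick × 11/5 × 113.5 g/stick ≈ 125 g
diced celery: 140 g × 11/5 ÷ 28.35 g/oz ≈ 11 oz
diced carrots: (2 tbsp + 1 tsp = 7/3 tbsp) × 11/5 ÷ 16 tbsp/cup × 128 g/cup ≈ 41 g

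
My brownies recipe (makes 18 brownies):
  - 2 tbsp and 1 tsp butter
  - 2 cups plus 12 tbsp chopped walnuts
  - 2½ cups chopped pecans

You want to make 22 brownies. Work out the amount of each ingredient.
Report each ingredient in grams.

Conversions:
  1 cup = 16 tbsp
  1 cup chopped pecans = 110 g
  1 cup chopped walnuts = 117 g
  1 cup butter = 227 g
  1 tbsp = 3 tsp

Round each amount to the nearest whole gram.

Scaling factor: 22/18 = 11/9.
butter: (2 tbsp + 1 tsp = 7/3 tbsp) × 11/9 ÷ 16 tbsp/cup × 227 g/cup ≈ 40 g
chopped walnuts: (2 cup + 12 tbsp = 2.75 cup) × 11/9 × 117 g/cup ≈ 393 g
chopped pecans: 2.5 cup × 11/9 × 110 g/cup ≈ 336 g

butter: 40 g; chopped walnuts: 393 g; chopped pecans: 336 g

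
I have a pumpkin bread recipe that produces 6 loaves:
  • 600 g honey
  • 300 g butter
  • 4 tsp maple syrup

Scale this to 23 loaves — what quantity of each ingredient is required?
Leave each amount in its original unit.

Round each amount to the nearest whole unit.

Scaling factor: 23/6.
honey: 600 g × 23/6 = 2300 g
butter: 300 g × 23/6 = 1150 g
maple syrup: 4 tsp × 23/6 ≈ 15 tsp

honey: 2300 g; butter: 1150 g; maple syrup: 15 tsp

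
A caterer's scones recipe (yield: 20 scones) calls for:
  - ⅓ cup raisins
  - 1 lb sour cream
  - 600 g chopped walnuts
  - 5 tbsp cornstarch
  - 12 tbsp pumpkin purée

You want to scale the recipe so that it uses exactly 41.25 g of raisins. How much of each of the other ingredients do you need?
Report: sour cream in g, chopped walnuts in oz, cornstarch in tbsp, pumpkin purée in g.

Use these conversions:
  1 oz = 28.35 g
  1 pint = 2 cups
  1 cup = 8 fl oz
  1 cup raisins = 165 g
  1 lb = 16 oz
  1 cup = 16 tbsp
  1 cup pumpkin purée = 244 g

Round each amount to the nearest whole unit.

The original recipe has 55 g of raisins, so the scaling factor is 41.25 ÷ 55 = 3/4 = 0.75.
sour cream: 1 lb × 3/4 × 16 oz/lb × 28.35 g/oz ≈ 340 g
chopped walnuts: 600 g × 3/4 ÷ 28.35 g/oz ≈ 16 oz
cornstarch: 5 tbsp × 3/4 ≈ 4 tbsp
pumpkin purée: 12 tbsp × 3/4 ÷ 16 tbsp/cup × 244 g/cup ≈ 137 g

sour cream: 340 g; chopped walnuts: 16 oz; cornstarch: 4 tbsp; pumpkin purée: 137 g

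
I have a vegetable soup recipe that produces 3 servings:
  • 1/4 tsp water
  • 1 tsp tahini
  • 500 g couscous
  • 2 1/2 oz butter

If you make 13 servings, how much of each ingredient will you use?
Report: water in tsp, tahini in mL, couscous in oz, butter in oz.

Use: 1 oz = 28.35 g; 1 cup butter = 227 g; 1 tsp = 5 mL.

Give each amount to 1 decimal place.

Scaling factor: 13/3.
water: 0.25 tsp × 13/3 ≈ 1.1 tsp
tahini: 1 tsp × 13/3 × 5 mL/tsp ≈ 21.7 mL
couscous: 500 g × 13/3 ÷ 28.35 g/oz ≈ 76.4 oz
butter: 2.5 oz × 13/3 ≈ 10.8 oz

water: 1.1 tsp; tahini: 21.7 mL; couscous: 76.4 oz; butter: 10.8 oz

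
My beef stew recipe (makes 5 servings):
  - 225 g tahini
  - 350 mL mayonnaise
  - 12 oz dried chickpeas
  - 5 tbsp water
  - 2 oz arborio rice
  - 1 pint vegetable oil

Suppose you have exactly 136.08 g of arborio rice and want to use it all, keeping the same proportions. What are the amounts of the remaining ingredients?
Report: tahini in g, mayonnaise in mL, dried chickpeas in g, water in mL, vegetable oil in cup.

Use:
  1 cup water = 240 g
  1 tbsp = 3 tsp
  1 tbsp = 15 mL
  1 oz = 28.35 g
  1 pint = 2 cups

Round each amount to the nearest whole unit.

tahini: 540 g; mayonnaise: 840 mL; dried chickpeas: 816 g; water: 180 mL; vegetable oil: 5 cup

The original recipe has 56.7 g of arborio rice, so the scaling factor is 136.08 ÷ 56.7 = 12/5 = 2.4.
tahini: 225 g × 12/5 = 540 g
mayonnaise: 350 mL × 12/5 = 840 mL
dried chickpeas: 12 oz × 12/5 × 28.35 g/oz ≈ 816 g
water: 5 tbsp × 12/5 × 15 mL/tbsp = 180 mL
vegetable oil: 1 pint × 12/5 × 2 cup/pint ≈ 5 cup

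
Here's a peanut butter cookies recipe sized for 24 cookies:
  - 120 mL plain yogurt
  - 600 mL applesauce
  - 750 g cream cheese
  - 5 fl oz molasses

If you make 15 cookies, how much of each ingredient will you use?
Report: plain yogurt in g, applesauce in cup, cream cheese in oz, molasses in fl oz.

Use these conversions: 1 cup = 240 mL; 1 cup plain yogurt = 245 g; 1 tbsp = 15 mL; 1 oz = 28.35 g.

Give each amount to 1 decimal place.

plain yogurt: 76.6 g; applesauce: 1.6 cup; cream cheese: 16.5 oz; molasses: 3.1 fl oz

Scaling factor: 15/24 = 5/8 = 0.625.
plain yogurt: 120 mL × 5/8 ÷ 240 mL/cup × 245 g/cup ≈ 76.6 g
applesauce: 600 mL × 5/8 ÷ 240 mL/cup ≈ 1.6 cup
cream cheese: 750 g × 5/8 ÷ 28.35 g/oz ≈ 16.5 oz
molasses: 5 fl oz × 5/8 ≈ 3.1 fl oz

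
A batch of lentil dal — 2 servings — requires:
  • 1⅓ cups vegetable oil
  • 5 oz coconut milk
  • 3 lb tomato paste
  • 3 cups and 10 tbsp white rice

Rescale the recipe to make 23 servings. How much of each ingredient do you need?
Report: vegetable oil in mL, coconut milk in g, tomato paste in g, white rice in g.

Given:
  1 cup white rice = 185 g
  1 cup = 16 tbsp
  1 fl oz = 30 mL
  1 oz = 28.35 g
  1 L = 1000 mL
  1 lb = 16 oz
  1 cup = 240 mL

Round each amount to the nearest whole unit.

vegetable oil: 3680 mL; coconut milk: 1630 g; tomato paste: 15649 g; white rice: 7712 g

Scaling factor: 23/2 = 11.5.
vegetable oil: 4/3 cup × 23/2 × 240 mL/cup = 3680 mL
coconut milk: 5 oz × 23/2 × 28.35 g/oz ≈ 1630 g
tomato paste: 3 lb × 23/2 × 16 oz/lb × 28.35 g/oz ≈ 15649 g
white rice: (3 cup + 10 tbsp = 3.625 cup) × 23/2 × 185 g/cup ≈ 7712 g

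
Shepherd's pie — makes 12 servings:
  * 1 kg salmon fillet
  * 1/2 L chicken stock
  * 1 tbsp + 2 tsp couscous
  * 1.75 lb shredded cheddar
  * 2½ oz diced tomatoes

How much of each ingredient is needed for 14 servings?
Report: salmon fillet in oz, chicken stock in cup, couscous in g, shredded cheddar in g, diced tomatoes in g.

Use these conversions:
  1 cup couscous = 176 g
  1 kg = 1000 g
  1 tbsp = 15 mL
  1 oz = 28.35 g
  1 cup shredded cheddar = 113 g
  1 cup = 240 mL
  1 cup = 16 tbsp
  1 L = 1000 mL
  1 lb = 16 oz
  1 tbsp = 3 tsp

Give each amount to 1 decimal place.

salmon fillet: 41.2 oz; chicken stock: 2.4 cup; couscous: 21.4 g; shredded cheddar: 926.1 g; diced tomatoes: 82.7 g

Scaling factor: 14/12 = 7/6.
salmon fillet: 1 kg × 7/6 × 1000 g/kg ÷ 28.35 g/oz ≈ 41.2 oz
chicken stock: 0.5 L × 7/6 × 1000 mL/L ÷ 240 mL/cup ≈ 2.4 cup
couscous: (1 tbsp + 2 tsp = 5/3 tbsp) × 7/6 ÷ 16 tbsp/cup × 176 g/cup ≈ 21.4 g
shredded cheddar: 1.75 lb × 7/6 × 16 oz/lb × 28.35 g/oz = 926.1 g
diced tomatoes: 2.5 oz × 7/6 × 28.35 g/oz ≈ 82.7 g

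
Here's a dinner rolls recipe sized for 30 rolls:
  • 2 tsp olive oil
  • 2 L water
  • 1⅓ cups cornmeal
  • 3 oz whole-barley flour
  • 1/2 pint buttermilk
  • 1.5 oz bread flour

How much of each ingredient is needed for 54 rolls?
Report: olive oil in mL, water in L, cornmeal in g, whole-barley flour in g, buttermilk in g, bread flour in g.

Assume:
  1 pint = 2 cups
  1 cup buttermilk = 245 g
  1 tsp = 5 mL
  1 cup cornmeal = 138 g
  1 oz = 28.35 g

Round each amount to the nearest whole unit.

Scaling factor: 54/30 = 9/5 = 1.8.
olive oil: 2 tsp × 9/5 × 5 mL/tsp = 18 mL
water: 2 L × 9/5 ≈ 4 L
cornmeal: 4/3 cup × 9/5 × 138 g/cup ≈ 331 g
whole-barley flour: 3 oz × 9/5 × 28.35 g/oz ≈ 153 g
buttermilk: 0.5 pint × 9/5 × 2 cup/pint × 245 g/cup = 441 g
bread flour: 1.5 oz × 9/5 × 28.35 g/oz ≈ 77 g

olive oil: 18 mL; water: 4 L; cornmeal: 331 g; whole-barley flour: 153 g; buttermilk: 441 g; bread flour: 77 g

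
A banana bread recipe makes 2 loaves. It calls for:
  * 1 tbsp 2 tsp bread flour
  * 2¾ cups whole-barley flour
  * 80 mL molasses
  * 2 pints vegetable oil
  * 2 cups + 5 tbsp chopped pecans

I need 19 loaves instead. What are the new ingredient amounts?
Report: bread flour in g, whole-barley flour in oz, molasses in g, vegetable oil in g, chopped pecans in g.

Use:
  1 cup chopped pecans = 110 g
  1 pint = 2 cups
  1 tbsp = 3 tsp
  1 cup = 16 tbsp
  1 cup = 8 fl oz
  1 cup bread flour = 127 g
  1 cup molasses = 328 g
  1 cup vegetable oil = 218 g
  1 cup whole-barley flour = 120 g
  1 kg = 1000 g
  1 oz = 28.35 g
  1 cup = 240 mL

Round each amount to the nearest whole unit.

bread flour: 126 g; whole-barley flour: 111 oz; molasses: 1039 g; vegetable oil: 8284 g; chopped pecans: 2417 g

Scaling factor: 19/2 = 9.5.
bread flour: (1 tbsp + 2 tsp = 5/3 tbsp) × 19/2 ÷ 16 tbsp/cup × 127 g/cup ≈ 126 g
whole-barley flour: 2.75 cup × 19/2 × 120 g/cup ÷ 28.35 g/oz ≈ 111 oz
molasses: 80 mL × 19/2 ÷ 240 mL/cup × 328 g/cup ≈ 1039 g
vegetable oil: 2 pint × 19/2 × 2 cup/pint × 218 g/cup = 8284 g
chopped pecans: (2 cup + 5 tbsp = 2.3125 cup) × 19/2 × 110 g/cup ≈ 2417 g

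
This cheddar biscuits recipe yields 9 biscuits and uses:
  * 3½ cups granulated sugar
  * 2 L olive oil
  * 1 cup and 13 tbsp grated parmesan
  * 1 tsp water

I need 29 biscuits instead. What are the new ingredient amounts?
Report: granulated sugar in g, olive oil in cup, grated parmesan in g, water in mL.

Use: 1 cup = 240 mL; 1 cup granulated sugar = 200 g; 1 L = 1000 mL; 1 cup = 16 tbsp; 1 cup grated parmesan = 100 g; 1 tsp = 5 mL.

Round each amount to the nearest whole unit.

granulated sugar: 2256 g; olive oil: 27 cup; grated parmesan: 584 g; water: 16 mL

Scaling factor: 29/9.
granulated sugar: 3.5 cup × 29/9 × 200 g/cup ≈ 2256 g
olive oil: 2 L × 29/9 × 1000 mL/L ÷ 240 mL/cup ≈ 27 cup
grated parmesan: (1 cup + 13 tbsp = 1.8125 cup) × 29/9 × 100 g/cup ≈ 584 g
water: 1 tsp × 29/9 × 5 mL/tsp ≈ 16 mL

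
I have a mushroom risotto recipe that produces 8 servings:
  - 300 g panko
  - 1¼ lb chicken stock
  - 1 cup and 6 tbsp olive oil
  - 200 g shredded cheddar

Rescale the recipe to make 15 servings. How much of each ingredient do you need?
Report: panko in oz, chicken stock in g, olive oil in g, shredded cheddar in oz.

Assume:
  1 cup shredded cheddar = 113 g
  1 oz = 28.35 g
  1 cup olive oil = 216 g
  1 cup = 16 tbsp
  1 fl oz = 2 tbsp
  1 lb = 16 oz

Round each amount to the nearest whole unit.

Scaling factor: 15/8 = 1.875.
panko: 300 g × 15/8 ÷ 28.35 g/oz ≈ 20 oz
chicken stock: 1.25 lb × 15/8 × 16 oz/lb × 28.35 g/oz ≈ 1063 g
olive oil: (1 cup + 6 tbsp = 1.375 cup) × 15/8 × 216 g/cup ≈ 557 g
shredded cheddar: 200 g × 15/8 ÷ 28.35 g/oz ≈ 13 oz

panko: 20 oz; chicken stock: 1063 g; olive oil: 557 g; shredded cheddar: 13 oz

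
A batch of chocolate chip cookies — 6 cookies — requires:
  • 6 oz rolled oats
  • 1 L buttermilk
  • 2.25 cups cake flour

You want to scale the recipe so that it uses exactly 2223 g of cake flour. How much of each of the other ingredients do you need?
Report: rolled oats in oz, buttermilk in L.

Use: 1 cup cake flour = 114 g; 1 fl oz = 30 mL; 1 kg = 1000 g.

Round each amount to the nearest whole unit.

The original recipe has 256.5 g of cake flour, so the scaling factor is 2223 ÷ 256.5 = 26/3.
rolled oats: 6 oz × 26/3 = 52 oz
buttermilk: 1 L × 26/3 ≈ 9 L

rolled oats: 52 oz; buttermilk: 9 L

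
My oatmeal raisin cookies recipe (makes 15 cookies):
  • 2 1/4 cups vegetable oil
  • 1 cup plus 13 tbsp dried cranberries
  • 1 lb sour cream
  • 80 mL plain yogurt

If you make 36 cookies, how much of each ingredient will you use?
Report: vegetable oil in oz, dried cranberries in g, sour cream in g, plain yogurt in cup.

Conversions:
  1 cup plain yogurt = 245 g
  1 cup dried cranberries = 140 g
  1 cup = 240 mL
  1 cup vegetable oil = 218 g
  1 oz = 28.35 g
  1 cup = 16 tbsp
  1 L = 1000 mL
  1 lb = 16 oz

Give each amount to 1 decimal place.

vegetable oil: 41.5 oz; dried cranberries: 609.0 g; sour cream: 1088.6 g; plain yogurt: 0.8 cup

Scaling factor: 36/15 = 12/5 = 2.4.
vegetable oil: 2.25 cup × 12/5 × 218 g/cup ÷ 28.35 g/oz ≈ 41.5 oz
dried cranberries: (1 cup + 13 tbsp = 1.8125 cup) × 12/5 × 140 g/cup = 609.0 g
sour cream: 1 lb × 12/5 × 16 oz/lb × 28.35 g/oz ≈ 1088.6 g
plain yogurt: 80 mL × 12/5 ÷ 240 mL/cup = 0.8 cup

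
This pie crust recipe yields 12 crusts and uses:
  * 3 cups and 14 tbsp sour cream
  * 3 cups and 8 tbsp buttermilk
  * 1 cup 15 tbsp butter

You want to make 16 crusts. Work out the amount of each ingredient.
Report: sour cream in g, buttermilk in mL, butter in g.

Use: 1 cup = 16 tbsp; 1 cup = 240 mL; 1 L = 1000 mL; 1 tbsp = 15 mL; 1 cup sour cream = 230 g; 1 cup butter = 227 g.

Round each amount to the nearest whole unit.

Scaling factor: 16/12 = 4/3.
sour cream: (3 cup + 14 tbsp = 3.875 cup) × 4/3 × 230 g/cup ≈ 1188 g
buttermilk: (3 cup + 8 tbsp = 3.5 cup) × 4/3 × 240 mL/cup = 1120 mL
butter: (1 cup + 15 tbsp = 1.9375 cup) × 4/3 × 227 g/cup ≈ 586 g

sour cream: 1188 g; buttermilk: 1120 mL; butter: 586 g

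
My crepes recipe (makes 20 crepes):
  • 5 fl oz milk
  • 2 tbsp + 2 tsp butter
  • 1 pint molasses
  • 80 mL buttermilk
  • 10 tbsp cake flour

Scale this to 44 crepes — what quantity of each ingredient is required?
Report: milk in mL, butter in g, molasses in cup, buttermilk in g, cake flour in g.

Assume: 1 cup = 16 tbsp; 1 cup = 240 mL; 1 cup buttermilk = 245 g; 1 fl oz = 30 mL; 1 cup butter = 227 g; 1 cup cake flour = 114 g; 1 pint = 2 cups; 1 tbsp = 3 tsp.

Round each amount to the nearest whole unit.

Scaling factor: 44/20 = 11/5 = 2.2.
milk: 5 fl oz × 11/5 × 30 mL/fl oz = 330 mL
butter: (2 tbsp + 2 tsp = 8/3 tbsp) × 11/5 ÷ 16 tbsp/cup × 227 g/cup ≈ 83 g
molasses: 1 pint × 11/5 × 2 cup/pint ≈ 4 cup
buttermilk: 80 mL × 11/5 ÷ 240 mL/cup × 245 g/cup ≈ 180 g
cake flour: 10 tbsp × 11/5 ÷ 16 tbsp/cup × 114 g/cup ≈ 157 g

milk: 330 mL; butter: 83 g; molasses: 4 cup; buttermilk: 180 g; cake flour: 157 g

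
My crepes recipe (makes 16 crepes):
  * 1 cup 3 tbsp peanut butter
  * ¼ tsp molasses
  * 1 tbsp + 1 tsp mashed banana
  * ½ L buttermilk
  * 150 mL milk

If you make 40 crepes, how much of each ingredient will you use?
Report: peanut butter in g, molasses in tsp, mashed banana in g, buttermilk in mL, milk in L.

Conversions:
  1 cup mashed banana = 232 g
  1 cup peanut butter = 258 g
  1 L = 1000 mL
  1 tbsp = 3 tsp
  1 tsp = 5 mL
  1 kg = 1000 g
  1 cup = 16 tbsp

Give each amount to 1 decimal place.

peanut butter: 765.9 g; molasses: 0.6 tsp; mashed banana: 48.3 g; buttermilk: 1250.0 mL; milk: 0.4 L

Scaling factor: 40/16 = 5/2 = 2.5.
peanut butter: (1 cup + 3 tbsp = 1.1875 cup) × 5/2 × 258 g/cup ≈ 765.9 g
molasses: 0.25 tsp × 5/2 ≈ 0.6 tsp
mashed banana: (1 tbsp + 1 tsp = 4/3 tbsp) × 5/2 ÷ 16 tbsp/cup × 232 g/cup ≈ 48.3 g
buttermilk: 0.5 L × 5/2 × 1000 mL/L = 1250.0 mL
milk: 150 mL × 5/2 ÷ 1000 mL/L ≈ 0.4 L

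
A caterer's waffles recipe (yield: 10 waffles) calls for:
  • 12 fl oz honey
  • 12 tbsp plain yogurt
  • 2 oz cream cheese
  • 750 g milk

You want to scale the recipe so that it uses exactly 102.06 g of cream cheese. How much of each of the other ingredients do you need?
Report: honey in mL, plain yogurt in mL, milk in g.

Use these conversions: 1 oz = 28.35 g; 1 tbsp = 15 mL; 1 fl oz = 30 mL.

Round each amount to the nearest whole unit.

honey: 648 mL; plain yogurt: 324 mL; milk: 1350 g

The original recipe has 56.7 g of cream cheese, so the scaling factor is 102.06 ÷ 56.7 = 9/5 = 1.8.
honey: 12 fl oz × 9/5 × 30 mL/fl oz = 648 mL
plain yogurt: 12 tbsp × 9/5 × 15 mL/tbsp = 324 mL
milk: 750 g × 9/5 = 1350 g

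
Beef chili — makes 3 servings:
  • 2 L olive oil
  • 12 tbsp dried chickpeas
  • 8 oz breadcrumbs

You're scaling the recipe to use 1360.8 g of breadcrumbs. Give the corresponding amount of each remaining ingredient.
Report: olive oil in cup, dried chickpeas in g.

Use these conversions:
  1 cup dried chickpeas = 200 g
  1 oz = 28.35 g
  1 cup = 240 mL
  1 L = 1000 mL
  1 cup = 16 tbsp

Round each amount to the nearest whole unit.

The original recipe has 226.8 g of breadcrumbs, so the scaling factor is 1360.8 ÷ 226.8 = 6.
olive oil: 2 L × 6 × 1000 mL/L ÷ 240 mL/cup = 50 cup
dried chickpeas: 12 tbsp × 6 ÷ 16 tbsp/cup × 200 g/cup = 900 g

olive oil: 50 cup; dried chickpeas: 900 g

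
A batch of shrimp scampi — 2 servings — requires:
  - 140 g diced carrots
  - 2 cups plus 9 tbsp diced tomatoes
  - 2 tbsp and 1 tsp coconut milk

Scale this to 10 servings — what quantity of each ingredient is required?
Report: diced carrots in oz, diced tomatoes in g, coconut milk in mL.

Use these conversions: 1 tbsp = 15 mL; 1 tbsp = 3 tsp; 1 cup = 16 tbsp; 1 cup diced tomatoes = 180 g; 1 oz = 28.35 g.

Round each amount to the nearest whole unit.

diced carrots: 25 oz; diced tomatoes: 2306 g; coconut milk: 175 mL

Scaling factor: 10/2 = 5.
diced carrots: 140 g × 5 ÷ 28.35 g/oz ≈ 25 oz
diced tomatoes: (2 cup + 9 tbsp = 2.5625 cup) × 5 × 180 g/cup ≈ 2306 g
coconut milk: (2 tbsp + 1 tsp = 7/3 tbsp) × 5 × 15 mL/tbsp = 175 mL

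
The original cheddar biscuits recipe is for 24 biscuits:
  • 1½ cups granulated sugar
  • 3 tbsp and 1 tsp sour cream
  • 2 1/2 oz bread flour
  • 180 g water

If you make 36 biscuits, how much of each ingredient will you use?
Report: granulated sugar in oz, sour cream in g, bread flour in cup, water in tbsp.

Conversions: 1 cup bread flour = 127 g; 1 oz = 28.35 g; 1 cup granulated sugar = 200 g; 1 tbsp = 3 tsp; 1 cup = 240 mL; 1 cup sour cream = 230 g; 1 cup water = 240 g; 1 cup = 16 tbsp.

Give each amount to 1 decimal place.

granulated sugar: 15.9 oz; sour cream: 71.9 g; bread flour: 0.8 cup; water: 18.0 tbsp

Scaling factor: 36/24 = 3/2 = 1.5.
granulated sugar: 1.5 cup × 3/2 × 200 g/cup ÷ 28.35 g/oz ≈ 15.9 oz
sour cream: (3 tbsp + 1 tsp = 10/3 tbsp) × 3/2 ÷ 16 tbsp/cup × 230 g/cup ≈ 71.9 g
bread flour: 2.5 oz × 3/2 × 28.35 g/oz ÷ 127 g/cup ≈ 0.8 cup
water: 180 g × 3/2 ÷ 240 g/cup × 16 tbsp/cup = 18.0 tbsp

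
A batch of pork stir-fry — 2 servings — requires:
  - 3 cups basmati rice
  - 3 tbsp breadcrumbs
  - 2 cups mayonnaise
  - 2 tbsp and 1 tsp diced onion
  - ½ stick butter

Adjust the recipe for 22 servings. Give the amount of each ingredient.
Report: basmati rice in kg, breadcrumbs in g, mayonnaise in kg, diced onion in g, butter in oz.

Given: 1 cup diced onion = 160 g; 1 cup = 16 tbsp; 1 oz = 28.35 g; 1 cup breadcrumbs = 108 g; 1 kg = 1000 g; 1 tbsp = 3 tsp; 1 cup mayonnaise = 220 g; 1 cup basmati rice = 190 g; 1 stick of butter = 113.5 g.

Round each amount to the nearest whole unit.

basmati rice: 6 kg; breadcrumbs: 223 g; mayonnaise: 5 kg; diced onion: 257 g; butter: 22 oz

Scaling factor: 22/2 = 11.
basmati rice: 3 cup × 11 × 190 g/cup ÷ 1000 g/kg ≈ 6 kg
breadcrumbs: 3 tbsp × 11 ÷ 16 tbsp/cup × 108 g/cup ≈ 223 g
mayonnaise: 2 cup × 11 × 220 g/cup ÷ 1000 g/kg ≈ 5 kg
diced onion: (2 tbsp + 1 tsp = 7/3 tbsp) × 11 ÷ 16 tbsp/cup × 160 g/cup ≈ 257 g
butter: 0.5 stick × 11 × 113.5 g/stick ÷ 28.35 g/oz ≈ 22 oz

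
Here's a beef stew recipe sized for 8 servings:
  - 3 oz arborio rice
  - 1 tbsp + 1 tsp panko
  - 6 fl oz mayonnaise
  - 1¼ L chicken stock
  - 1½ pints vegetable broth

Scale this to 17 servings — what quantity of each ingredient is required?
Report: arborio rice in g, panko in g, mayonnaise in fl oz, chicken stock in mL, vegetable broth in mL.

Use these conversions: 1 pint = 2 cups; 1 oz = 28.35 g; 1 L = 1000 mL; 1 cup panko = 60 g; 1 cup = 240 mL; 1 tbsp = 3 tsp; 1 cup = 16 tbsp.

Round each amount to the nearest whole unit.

arborio rice: 181 g; panko: 11 g; mayonnaise: 13 fl oz; chicken stock: 2656 mL; vegetable broth: 1530 mL

Scaling factor: 17/8 = 2.125.
arborio rice: 3 oz × 17/8 × 28.35 g/oz ≈ 181 g
panko: (1 tbsp + 1 tsp = 4/3 tbsp) × 17/8 ÷ 16 tbsp/cup × 60 g/cup ≈ 11 g
mayonnaise: 6 fl oz × 17/8 ≈ 13 fl oz
chicken stock: 1.25 L × 17/8 × 1000 mL/L ≈ 2656 mL
vegetable broth: 1.5 pint × 17/8 × 2 cup/pint × 240 mL/cup = 1530 mL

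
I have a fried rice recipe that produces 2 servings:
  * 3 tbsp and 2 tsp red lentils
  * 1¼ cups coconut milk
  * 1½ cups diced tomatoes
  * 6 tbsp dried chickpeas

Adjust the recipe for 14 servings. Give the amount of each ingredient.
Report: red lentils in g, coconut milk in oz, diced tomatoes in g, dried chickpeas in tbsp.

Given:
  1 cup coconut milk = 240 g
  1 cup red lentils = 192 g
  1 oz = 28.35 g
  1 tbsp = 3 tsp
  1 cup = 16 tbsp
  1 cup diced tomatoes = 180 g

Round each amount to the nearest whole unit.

red lentils: 308 g; coconut milk: 74 oz; diced tomatoes: 1890 g; dried chickpeas: 42 tbsp

Scaling factor: 14/2 = 7.
red lentils: (3 tbsp + 2 tsp = 11/3 tbsp) × 7 ÷ 16 tbsp/cup × 192 g/cup = 308 g
coconut milk: 1.25 cup × 7 × 240 g/cup ÷ 28.35 g/oz ≈ 74 oz
diced tomatoes: 1.5 cup × 7 × 180 g/cup = 1890 g
dried chickpeas: 6 tbsp × 7 = 42 tbsp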